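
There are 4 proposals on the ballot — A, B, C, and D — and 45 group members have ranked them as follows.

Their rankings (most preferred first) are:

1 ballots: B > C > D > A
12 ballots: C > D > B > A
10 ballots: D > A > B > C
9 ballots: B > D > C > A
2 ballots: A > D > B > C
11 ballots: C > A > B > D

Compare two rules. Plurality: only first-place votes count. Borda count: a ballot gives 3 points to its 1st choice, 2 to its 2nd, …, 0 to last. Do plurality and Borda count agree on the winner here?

Yes

Plurality first-place counts: A 2, B 10, C 23, D 10 → C.
Borda totals: A 48, B 65, C 80, D 77 → C.
The two rules agree on C.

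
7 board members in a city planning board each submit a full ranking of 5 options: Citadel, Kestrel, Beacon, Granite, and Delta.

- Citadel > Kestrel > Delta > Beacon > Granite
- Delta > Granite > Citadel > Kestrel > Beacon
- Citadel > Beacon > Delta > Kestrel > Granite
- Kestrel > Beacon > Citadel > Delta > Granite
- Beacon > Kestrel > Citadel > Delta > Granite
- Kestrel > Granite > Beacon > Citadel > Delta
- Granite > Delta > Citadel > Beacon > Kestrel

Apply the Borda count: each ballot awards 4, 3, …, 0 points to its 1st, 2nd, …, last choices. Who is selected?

Borda scores:
  Citadel: 4 + 2 + 4 + 2 + 2 + 1 + 2 = 17
  Kestrel: 3 + 1 + 1 + 4 + 3 + 4 + 0 = 16
  Beacon: 1 + 0 + 3 + 3 + 4 + 2 + 1 = 14
  Granite: 0 + 3 + 0 + 0 + 0 + 3 + 4 = 10
  Delta: 2 + 4 + 2 + 1 + 1 + 0 + 3 = 13
Citadel has the highest total.

Citadel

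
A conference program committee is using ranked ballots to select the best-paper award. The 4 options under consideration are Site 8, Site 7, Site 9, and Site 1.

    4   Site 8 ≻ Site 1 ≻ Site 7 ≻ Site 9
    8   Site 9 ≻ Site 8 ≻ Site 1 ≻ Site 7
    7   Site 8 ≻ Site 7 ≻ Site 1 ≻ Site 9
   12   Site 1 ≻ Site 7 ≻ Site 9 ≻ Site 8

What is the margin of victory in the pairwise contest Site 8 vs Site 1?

7

Ballots ranking Site 8 above Site 1: 4+8+7 = 19.
Ballots ranking Site 1 above Site 8: 12.
Site 8 wins 19–12, a margin of 7.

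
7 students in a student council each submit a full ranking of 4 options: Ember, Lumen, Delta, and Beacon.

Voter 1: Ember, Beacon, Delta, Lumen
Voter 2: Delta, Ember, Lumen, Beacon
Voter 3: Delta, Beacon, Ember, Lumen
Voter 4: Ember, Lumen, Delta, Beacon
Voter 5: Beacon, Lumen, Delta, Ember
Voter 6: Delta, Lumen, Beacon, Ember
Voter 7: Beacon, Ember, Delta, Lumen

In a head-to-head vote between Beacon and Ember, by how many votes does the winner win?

1

Ballots ranking Beacon above Ember: 4.
Ballots ranking Ember above Beacon: 3.
Beacon wins 4–3, a margin of 1.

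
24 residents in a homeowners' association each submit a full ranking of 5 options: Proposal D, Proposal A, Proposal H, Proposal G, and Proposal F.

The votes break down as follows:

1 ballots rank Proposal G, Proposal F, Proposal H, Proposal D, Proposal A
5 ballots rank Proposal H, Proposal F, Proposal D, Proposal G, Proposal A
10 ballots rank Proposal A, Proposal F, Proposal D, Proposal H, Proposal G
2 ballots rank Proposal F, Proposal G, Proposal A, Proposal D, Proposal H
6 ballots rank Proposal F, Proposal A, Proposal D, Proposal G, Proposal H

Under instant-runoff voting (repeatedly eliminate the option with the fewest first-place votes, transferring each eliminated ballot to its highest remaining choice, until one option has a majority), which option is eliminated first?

Round 1: Proposal A 10, Proposal F 8, Proposal H 5, Proposal G 1, Proposal D 0. Proposal D has the fewest and is eliminated.
Round 2: Proposal A 10, Proposal F 8, Proposal H 5, Proposal G 1. Proposal G has the fewest and is eliminated.
Round 3: Proposal A 10, Proposal F 9, Proposal H 5. Proposal H has the fewest and is eliminated.
Round 4: Proposal F 14, Proposal A 10. Proposal F has a majority.

Proposal D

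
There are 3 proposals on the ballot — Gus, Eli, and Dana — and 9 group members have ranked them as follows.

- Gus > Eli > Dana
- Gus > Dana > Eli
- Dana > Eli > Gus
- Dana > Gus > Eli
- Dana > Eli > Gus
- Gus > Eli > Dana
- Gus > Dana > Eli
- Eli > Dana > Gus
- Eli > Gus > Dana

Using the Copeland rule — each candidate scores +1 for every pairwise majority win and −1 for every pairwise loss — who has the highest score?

Gus

Pairwise results:
  Gus vs Eli: Gus wins 5–4.
  Gus vs Dana: Gus wins 5–4.
  Eli vs Dana: Dana wins 5–4.
Copeland scores (wins − losses):
  Gus: 2 − 0 = 2
  Eli: 0 − 2 = -2
  Dana: 1 − 1 = 0
Gus has the best Copeland score.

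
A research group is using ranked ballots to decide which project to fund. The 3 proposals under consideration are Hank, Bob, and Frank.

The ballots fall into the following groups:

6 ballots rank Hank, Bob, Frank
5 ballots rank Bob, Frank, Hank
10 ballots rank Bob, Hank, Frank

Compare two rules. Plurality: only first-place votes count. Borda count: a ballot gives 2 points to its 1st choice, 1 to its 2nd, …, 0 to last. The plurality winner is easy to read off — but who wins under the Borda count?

Bob

Plurality first-place counts: Hank 6, Bob 15, Frank 0 → Bob.
Borda totals: Hank 22, Bob 36, Frank 5 → Bob.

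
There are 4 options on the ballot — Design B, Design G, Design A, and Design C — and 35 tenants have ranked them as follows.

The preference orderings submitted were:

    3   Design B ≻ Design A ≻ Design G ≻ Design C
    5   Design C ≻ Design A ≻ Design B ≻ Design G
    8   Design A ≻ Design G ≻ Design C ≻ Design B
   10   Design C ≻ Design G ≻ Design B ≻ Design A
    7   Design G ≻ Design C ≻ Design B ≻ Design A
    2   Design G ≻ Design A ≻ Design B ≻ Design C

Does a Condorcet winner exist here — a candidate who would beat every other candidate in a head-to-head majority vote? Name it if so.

Head-to-head results (35 voters total):
Design B vs Design G: Design G wins 27–8.
Design B vs Design A: Design B wins 20–15.
Design B vs Design C: Design C wins 30–5.
Design G vs Design A: Design G wins 19–16.
Design G vs Design C: Design G wins 20–15.
Design A vs Design C: Design C wins 22–13.
Design G beats each rival — Design B (27–8), Design A (19–16), Design C (20–15) — so Design G is the Condorcet winner.

Design G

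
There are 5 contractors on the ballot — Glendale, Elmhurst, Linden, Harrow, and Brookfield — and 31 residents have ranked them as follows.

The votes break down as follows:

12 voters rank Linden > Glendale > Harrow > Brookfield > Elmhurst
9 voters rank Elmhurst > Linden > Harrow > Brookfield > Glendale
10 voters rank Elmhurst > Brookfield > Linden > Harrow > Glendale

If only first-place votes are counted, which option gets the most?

First-place vote totals:
  Glendale: 0
  Elmhurst: 19
  Linden: 12
  Harrow: 0
  Brookfield: 0
Elmhurst has the most first-place votes.

Elmhurst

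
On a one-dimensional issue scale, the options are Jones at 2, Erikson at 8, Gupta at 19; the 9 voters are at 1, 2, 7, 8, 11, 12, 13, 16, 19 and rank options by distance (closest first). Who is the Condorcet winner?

Erikson

With single-peaked preferences on a line, the Condorcet winner is the candidate closest to the median voter.
The median voter (position 11) is closest to Erikson at 8.
Check: Erikson vs Jones — voters closer to Erikson: 7 of 9.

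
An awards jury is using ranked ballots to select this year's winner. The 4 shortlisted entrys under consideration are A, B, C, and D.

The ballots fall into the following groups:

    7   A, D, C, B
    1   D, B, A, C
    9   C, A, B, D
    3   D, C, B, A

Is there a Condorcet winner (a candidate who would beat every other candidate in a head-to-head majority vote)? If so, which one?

Head-to-head results (20 voters total):
A vs B: A wins 16–4.
A vs C: C wins 12–8.
A vs D: A wins 16–4.
B vs C: C wins 19–1.
B vs D: D wins 11–9.
C vs D: D wins 11–9.
No candidate beats all others: A beats D beats C beats A, a majority cycle.

None — there is no Condorcet winner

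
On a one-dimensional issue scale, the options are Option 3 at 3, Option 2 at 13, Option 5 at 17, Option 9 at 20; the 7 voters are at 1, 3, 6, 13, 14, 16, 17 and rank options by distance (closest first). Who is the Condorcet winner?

Option 2

With single-peaked preferences on a line, the Condorcet winner is the candidate closest to the median voter.
The median voter (position 13) is closest to Option 2 at 13.
Check: Option 2 vs Option 5 — voters closer to Option 2: 5 of 7.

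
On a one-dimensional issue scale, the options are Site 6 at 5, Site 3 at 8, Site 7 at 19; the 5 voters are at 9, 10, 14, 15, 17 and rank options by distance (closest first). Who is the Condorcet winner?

Site 7

With single-peaked preferences on a line, the Condorcet winner is the candidate closest to the median voter.
The median voter (position 14) is closest to Site 7 at 19.
Check: Site 7 vs Site 6 — voters closer to Site 7: 3 of 5.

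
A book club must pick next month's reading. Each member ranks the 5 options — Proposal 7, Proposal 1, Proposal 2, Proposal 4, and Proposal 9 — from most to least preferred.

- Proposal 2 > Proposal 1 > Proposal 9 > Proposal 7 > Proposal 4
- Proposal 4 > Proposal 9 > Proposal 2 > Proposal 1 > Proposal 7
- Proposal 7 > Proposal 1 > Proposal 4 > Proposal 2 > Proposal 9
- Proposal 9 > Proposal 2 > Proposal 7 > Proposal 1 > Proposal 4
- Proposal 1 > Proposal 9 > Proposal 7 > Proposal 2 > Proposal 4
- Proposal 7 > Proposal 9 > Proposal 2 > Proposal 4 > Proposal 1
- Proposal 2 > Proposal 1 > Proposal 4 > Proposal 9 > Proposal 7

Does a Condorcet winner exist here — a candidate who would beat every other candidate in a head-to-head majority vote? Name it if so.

No Condorcet winner

Head-to-head results (7 voters total):
Proposal 7 vs Proposal 1: Proposal 1 wins 4–3.
Proposal 7 vs Proposal 2: Proposal 2 wins 4–3.
Proposal 7 vs Proposal 4: Proposal 7 wins 5–2.
Proposal 7 vs Proposal 9: Proposal 9 wins 5–2.
Proposal 1 vs Proposal 2: Proposal 2 wins 5–2.
Proposal 1 vs Proposal 4: Proposal 1 wins 5–2.
Proposal 1 vs Proposal 9: Proposal 1 wins 4–3.
Proposal 2 vs Proposal 4: Proposal 2 wins 5–2.
Proposal 2 vs Proposal 9: Proposal 9 wins 4–3.
Proposal 4 vs Proposal 9: Proposal 9 wins 4–3.
No candidate beats all others: Proposal 1 beats Proposal 9 beats Proposal 2 beats Proposal 1, a majority cycle.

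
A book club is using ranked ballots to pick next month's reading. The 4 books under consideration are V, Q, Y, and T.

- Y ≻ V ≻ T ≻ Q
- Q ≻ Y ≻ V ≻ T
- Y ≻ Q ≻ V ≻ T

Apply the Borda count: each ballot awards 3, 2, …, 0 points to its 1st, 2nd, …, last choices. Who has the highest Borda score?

Y

Borda scores:
  V: 2 + 1 + 1 = 4
  Q: 0 + 3 + 2 = 5
  Y: 3 + 2 + 3 = 8
  T: 1 + 0 + 0 = 1
Y has the highest total.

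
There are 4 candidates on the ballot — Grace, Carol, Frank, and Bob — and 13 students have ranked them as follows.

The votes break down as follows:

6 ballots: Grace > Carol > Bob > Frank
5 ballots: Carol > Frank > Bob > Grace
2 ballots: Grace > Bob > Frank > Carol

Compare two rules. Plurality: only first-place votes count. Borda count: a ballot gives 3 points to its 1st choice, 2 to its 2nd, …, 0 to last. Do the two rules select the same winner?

No

Plurality first-place counts: Grace 8, Carol 5, Frank 0, Bob 0 → Grace.
Borda totals: Grace 24, Carol 27, Frank 12, Bob 15 → Carol.
The two rules disagree: plurality picks Grace, Borda picks Carol.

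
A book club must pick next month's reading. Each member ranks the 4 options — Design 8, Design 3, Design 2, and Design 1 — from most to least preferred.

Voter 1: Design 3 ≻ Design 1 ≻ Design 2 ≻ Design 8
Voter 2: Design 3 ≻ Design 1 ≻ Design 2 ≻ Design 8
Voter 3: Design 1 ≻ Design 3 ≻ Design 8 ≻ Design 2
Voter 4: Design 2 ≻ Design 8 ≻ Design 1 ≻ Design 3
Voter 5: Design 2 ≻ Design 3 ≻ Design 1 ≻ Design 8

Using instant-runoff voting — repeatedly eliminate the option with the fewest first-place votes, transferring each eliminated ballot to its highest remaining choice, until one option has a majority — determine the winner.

Round 1: Design 3 2, Design 2 2, Design 1 1, Design 8 0. Design 8 has the fewest and is eliminated.
Round 2: Design 3 2, Design 2 2, Design 1 1. Design 1 has the fewest and is eliminated.
Round 3: Design 3 3, Design 2 2. Design 3 has a majority.

Design 3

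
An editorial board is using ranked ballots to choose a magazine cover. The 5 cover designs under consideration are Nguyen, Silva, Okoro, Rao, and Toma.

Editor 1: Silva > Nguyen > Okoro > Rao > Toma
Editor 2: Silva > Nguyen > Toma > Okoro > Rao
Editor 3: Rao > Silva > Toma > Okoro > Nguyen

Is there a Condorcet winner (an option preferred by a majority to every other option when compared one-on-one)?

Yes

Head-to-head results (3 voters total):
Nguyen vs Silva: Silva wins 3–0.
Nguyen vs Okoro: Nguyen wins 2–1.
Nguyen vs Rao: Nguyen wins 2–1.
Nguyen vs Toma: Nguyen wins 2–1.
Silva vs Okoro: Silva wins 3–0.
Silva vs Rao: Silva wins 2–1.
Silva vs Toma: Silva wins 3–0.
Okoro vs Rao: Okoro wins 2–1.
Okoro vs Toma: Toma wins 2–1.
Rao vs Toma: Rao wins 2–1.
Silva beats each rival — Nguyen (3–0), Okoro (3–0), Rao (2–1), Toma (3–0) — so Silva is the Condorcet winner.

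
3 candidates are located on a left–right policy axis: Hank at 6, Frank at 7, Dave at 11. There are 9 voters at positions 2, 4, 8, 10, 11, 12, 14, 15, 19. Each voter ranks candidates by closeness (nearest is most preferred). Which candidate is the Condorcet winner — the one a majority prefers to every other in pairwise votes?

With single-peaked preferences on a line, the Condorcet winner is the candidate closest to the median voter.
The median voter (position 11) is closest to Dave at 11.
Check: Dave vs Frank — voters closer to Dave: 6 of 9.

Dave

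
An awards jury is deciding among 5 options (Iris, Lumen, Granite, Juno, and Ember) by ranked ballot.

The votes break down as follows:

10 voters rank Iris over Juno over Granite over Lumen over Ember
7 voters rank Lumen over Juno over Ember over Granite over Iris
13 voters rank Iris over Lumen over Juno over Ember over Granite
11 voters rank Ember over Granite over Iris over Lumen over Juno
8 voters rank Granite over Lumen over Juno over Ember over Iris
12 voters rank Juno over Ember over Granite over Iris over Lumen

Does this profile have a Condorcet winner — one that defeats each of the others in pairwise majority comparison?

No

Head-to-head results (61 voters total):
Iris vs Lumen: Iris wins 46–15.
Iris vs Granite: Granite wins 38–23.
Iris vs Juno: Iris wins 34–27.
Iris vs Ember: Ember wins 38–23.
Lumen vs Granite: Granite wins 41–20.
Lumen vs Juno: Lumen wins 39–22.
Lumen vs Ember: Lumen wins 38–23.
Granite vs Juno: Juno wins 42–19.
Granite vs Ember: Ember wins 43–18.
Juno vs Ember: Juno wins 50–11.
No candidate beats all others: Iris beats Lumen beats Ember beats Iris, a majority cycle.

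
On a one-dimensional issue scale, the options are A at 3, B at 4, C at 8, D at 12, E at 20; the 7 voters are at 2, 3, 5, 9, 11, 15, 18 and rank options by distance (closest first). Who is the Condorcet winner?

With single-peaked preferences on a line, the Condorcet winner is the candidate closest to the median voter.
The median voter (position 9) is closest to C at 8.
Check: C vs A — voters closer to C: 4 of 7.

C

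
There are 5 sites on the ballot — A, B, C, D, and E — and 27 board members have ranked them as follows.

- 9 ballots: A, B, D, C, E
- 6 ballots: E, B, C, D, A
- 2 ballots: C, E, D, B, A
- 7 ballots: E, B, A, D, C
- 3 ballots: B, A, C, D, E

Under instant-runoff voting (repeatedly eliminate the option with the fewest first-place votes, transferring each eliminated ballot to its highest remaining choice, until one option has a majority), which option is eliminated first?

D

Round 1: E 13, A 9, B 3, C 2, D 0. D has the fewest and is eliminated.
Round 2: E 13, A 9, B 3, C 2. C has the fewest and is eliminated.
Round 3: E 15, A 9, B 3. E has a majority.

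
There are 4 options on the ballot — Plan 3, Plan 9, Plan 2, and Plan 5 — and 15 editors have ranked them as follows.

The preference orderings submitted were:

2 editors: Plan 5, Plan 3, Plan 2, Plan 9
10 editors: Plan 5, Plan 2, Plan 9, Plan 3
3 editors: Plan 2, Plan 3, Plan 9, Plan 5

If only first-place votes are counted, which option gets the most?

Plan 5

First-place vote totals:
  Plan 3: 0
  Plan 9: 0
  Plan 2: 3
  Plan 5: 12
Plan 5 has the most first-place votes.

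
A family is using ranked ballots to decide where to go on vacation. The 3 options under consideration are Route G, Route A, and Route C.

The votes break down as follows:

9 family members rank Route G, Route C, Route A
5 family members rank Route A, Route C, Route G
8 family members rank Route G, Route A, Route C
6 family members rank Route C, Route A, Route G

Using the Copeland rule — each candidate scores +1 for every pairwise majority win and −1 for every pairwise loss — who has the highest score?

Route G

Pairwise results:
  Route G vs Route A: Route G wins 17–11.
  Route G vs Route C: Route G wins 17–11.
  Route A vs Route C: Route C wins 15–13.
Copeland scores (wins − losses):
  Route G: 2 − 0 = 2
  Route A: 0 − 2 = -2
  Route C: 1 − 1 = 0
Route G has the best Copeland score.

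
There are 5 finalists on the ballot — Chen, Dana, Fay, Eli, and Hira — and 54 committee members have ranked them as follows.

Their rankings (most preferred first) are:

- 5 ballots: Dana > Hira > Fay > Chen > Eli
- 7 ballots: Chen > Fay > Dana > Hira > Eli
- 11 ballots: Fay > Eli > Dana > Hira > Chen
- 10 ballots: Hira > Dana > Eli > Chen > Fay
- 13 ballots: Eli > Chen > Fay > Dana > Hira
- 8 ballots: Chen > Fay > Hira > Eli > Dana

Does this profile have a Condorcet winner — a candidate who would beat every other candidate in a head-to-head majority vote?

Head-to-head results (54 voters total):
Chen vs Dana: Chen wins 28–26.
Chen vs Fay: Chen wins 38–16.
Chen vs Eli: Eli wins 34–20.
Chen vs Hira: Chen wins 28–26.
Dana vs Fay: Fay wins 39–15.
Dana vs Eli: Eli wins 32–22.
Dana vs Hira: Dana wins 36–18.
Fay vs Eli: Fay wins 31–23.
Fay vs Hira: Fay wins 39–15.
Eli vs Hira: Hira wins 30–24.
No candidate beats all others: Chen beats Fay beats Eli beats Chen, a majority cycle.

No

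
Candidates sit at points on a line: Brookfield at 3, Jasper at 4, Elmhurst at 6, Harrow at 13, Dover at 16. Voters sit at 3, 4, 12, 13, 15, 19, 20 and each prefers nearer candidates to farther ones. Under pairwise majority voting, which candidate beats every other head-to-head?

With single-peaked preferences on a line, the Condorcet winner is the candidate closest to the median voter.
The median voter (position 13) is closest to Harrow at 13.
Check: Harrow vs Brookfield — voters closer to Harrow: 5 of 7.

Harrow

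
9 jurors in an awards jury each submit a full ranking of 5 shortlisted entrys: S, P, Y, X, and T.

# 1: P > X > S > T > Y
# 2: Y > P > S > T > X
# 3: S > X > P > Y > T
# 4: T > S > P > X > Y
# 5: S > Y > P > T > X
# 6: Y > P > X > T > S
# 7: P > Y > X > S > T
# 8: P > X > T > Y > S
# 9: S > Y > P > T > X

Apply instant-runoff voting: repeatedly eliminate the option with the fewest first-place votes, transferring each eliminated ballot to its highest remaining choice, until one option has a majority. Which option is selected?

P

Round 1: S 3, P 3, Y 2, T 1, X 0. X has the fewest and is eliminated.
Round 2: S 3, P 3, Y 2, T 1. T has the fewest and is eliminated.
Round 3: S 4, P 3, Y 2. Y has the fewest and is eliminated.
Round 4: P 5, S 4. P has a majority.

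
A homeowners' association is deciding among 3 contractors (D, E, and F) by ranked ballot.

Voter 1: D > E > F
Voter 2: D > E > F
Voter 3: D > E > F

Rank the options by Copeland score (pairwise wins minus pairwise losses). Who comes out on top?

D

Pairwise results:
  D vs E: D wins 3–0.
  D vs F: D wins 3–0.
  E vs F: E wins 3–0.
Copeland scores (wins − losses):
  D: 2 − 0 = 2
  E: 1 − 1 = 0
  F: 0 − 2 = -2
D has the best Copeland score.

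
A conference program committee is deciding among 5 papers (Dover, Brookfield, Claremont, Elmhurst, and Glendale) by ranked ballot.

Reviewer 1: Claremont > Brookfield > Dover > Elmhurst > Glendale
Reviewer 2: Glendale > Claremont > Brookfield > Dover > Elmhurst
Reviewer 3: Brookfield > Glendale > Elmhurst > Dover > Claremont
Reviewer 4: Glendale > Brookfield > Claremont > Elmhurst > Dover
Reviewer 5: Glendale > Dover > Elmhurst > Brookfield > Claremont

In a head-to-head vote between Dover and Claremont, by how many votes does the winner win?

1

Ballots ranking Dover above Claremont: 2.
Ballots ranking Claremont above Dover: 3.
Claremont wins 3–2, a margin of 1.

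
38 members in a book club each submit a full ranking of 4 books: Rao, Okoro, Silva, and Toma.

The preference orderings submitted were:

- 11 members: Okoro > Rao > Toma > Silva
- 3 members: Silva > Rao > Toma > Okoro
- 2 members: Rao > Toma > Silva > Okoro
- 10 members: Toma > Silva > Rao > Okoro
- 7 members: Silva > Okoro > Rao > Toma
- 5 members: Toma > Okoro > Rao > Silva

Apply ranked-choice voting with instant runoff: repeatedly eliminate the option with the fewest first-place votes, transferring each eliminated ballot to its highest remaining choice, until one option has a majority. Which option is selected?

Round 1: Toma 15, Okoro 11, Silva 10, Rao 2. Rao has the fewest and is eliminated.
Round 2: Toma 17, Okoro 11, Silva 10. Silva has the fewest and is eliminated.
Round 3: Toma 20, Okoro 18. Toma has a majority.

Toma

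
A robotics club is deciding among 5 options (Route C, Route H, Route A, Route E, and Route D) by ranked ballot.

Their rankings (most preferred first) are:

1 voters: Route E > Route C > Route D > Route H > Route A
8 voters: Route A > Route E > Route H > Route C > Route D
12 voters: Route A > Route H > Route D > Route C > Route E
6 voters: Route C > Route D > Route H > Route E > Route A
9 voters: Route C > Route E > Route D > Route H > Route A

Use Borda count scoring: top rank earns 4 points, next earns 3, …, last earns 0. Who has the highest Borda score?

Borda scores:
  Route C: 3 + 8·1 + 12·1 + 6·4 + 9·4 = 83
  Route H: 1 + 8·2 + 12·3 + 6·2 + 9·1 = 74
  Route A: 0 + 8·4 + 12·4 + 6·0 + 9·0 = 80
  Route E: 4 + 8·3 + 12·0 + 6·1 + 9·3 = 61
  Route D: 2 + 8·0 + 12·2 + 6·3 + 9·2 = 62
Route C has the highest total.

Route C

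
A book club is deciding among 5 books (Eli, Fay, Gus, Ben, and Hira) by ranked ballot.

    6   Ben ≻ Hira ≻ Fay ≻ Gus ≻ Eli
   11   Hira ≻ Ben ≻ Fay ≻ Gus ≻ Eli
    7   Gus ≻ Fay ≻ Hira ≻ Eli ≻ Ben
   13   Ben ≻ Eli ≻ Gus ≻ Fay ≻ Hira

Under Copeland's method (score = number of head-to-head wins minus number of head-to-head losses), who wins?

Pairwise results:
  Eli vs Fay: Fay wins 24–13.
  Eli vs Gus: Gus wins 24–13.
  Eli vs Ben: Ben wins 30–7.
  Eli vs Hira: Hira wins 24–13.
  Fay vs Gus: Gus wins 20–17.
  Fay vs Ben: Ben wins 30–7.
  Fay vs Hira: Fay wins 20–17.
  Gus vs Ben: Ben wins 30–7.
  Gus vs Hira: Gus wins 20–17.
  Ben vs Hira: Ben wins 19–18.
Copeland scores (wins − losses):
  Eli: 0 − 4 = -4
  Fay: 2 − 2 = 0
  Gus: 3 − 1 = 2
  Ben: 4 − 0 = 4
  Hira: 1 − 3 = -2
Ben has the best Copeland score.

Ben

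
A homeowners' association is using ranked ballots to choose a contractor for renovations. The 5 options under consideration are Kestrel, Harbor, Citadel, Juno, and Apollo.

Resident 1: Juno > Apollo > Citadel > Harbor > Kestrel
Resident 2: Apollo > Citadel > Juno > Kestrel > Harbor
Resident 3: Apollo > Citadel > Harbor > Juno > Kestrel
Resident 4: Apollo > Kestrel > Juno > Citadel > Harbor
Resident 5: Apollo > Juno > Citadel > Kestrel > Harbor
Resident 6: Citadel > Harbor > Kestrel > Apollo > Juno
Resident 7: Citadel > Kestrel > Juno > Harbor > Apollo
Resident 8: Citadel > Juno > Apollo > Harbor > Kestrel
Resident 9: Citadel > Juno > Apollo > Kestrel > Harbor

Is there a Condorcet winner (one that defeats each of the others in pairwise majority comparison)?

Yes

Head-to-head results (9 voters total):
Kestrel vs Harbor: Kestrel wins 5–4.
Kestrel vs Citadel: Citadel wins 8–1.
Kestrel vs Juno: Juno wins 6–3.
Kestrel vs Apollo: Apollo wins 7–2.
Harbor vs Citadel: Citadel wins 9–0.
Harbor vs Juno: Juno wins 7–2.
Harbor vs Apollo: Apollo wins 7–2.
Citadel vs Juno: Citadel wins 6–3.
Citadel vs Apollo: Apollo wins 5–4.
Juno vs Apollo: Apollo wins 5–4.
Apollo beats each rival — Kestrel (7–2), Harbor (7–2), Citadel (5–4), Juno (5–4) — so Apollo is the Condorcet winner.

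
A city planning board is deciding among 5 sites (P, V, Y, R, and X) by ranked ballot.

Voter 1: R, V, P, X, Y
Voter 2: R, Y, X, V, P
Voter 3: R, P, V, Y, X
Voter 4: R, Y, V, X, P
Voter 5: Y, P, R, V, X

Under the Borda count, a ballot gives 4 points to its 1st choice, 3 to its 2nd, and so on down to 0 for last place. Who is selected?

R

Borda scores:
  P: 2 + 0 + 3 + 0 + 3 = 8
  V: 3 + 1 + 2 + 2 + 1 = 9
  Y: 0 + 3 + 1 + 3 + 4 = 11
  R: 4 + 4 + 4 + 4 + 2 = 18
  X: 1 + 2 + 0 + 1 + 0 = 4
R has the highest total.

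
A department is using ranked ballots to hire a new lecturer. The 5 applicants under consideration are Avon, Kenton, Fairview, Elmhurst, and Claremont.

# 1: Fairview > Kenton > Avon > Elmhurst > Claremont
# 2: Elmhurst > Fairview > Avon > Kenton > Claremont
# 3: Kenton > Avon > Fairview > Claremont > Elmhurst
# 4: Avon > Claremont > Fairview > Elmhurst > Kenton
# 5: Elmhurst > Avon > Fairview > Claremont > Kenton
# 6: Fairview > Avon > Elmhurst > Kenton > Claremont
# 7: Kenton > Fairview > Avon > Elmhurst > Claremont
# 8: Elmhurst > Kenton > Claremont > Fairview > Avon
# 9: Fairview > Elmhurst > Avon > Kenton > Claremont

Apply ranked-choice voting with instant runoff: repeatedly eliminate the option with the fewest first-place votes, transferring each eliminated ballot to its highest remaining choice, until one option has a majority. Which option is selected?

Round 1: Fairview 3, Elmhurst 3, Kenton 2, Avon 1, Claremont 0. Claremont has the fewest and is eliminated.
Round 2: Fairview 3, Elmhurst 3, Kenton 2, Avon 1. Avon has the fewest and is eliminated.
Round 3: Fairview 4, Elmhurst 3, Kenton 2. Kenton has the fewest and is eliminated.
Round 4: Fairview 6, Elmhurst 3. Fairview has a majority.

Fairview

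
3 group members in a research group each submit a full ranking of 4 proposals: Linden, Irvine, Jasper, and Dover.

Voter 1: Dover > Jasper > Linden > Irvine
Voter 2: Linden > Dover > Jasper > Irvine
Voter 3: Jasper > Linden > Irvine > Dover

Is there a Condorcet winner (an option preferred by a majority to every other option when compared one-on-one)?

Head-to-head results (3 voters total):
Linden vs Irvine: Linden wins 3–0.
Linden vs Jasper: Jasper wins 2–1.
Linden vs Dover: Linden wins 2–1.
Irvine vs Jasper: Jasper wins 3–0.
Irvine vs Dover: Dover wins 2–1.
Jasper vs Dover: Dover wins 2–1.
No candidate beats all others: Linden beats Dover beats Jasper beats Linden, a majority cycle.

No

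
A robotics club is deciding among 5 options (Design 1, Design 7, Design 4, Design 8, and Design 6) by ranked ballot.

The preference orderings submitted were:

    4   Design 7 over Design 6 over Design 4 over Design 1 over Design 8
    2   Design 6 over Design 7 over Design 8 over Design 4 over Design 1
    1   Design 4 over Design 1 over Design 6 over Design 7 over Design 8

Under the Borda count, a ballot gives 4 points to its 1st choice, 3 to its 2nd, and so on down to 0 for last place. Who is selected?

Design 7

Borda scores:
  Design 1: 4·1 + 2·0 + 3 = 7
  Design 7: 4·4 + 2·3 + 1 = 23
  Design 4: 4·2 + 2·1 + 4 = 14
  Design 8: 4·0 + 2·2 + 0 = 4
  Design 6: 4·3 + 2·4 + 2 = 22
Design 7 has the highest total.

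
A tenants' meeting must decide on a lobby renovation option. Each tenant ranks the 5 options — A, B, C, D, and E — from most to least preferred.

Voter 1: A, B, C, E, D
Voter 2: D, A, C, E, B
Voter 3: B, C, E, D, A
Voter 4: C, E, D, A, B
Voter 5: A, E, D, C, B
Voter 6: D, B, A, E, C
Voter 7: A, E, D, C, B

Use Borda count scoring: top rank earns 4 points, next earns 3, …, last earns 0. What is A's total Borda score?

Borda scores:
  A: 4 + 3 + 0 + 1 + 4 + 2 + 4 = 18
  B: 3 + 0 + 4 + 0 + 0 + 3 + 0 = 10
  C: 2 + 2 + 3 + 4 + 1 + 0 + 1 = 13
  D: 0 + 4 + 1 + 2 + 2 + 4 + 2 = 15
  E: 1 + 1 + 2 + 3 + 3 + 1 + 3 = 14

18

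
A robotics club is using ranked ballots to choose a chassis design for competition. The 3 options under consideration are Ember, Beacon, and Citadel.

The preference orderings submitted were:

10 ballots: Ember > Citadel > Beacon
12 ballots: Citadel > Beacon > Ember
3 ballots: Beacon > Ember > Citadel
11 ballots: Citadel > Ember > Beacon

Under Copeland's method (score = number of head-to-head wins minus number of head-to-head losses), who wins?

Pairwise results:
  Ember vs Beacon: Ember wins 21–15.
  Ember vs Citadel: Citadel wins 23–13.
  Beacon vs Citadel: Citadel wins 33–3.
Copeland scores (wins − losses):
  Ember: 1 − 1 = 0
  Beacon: 0 − 2 = -2
  Citadel: 2 − 0 = 2
Citadel has the best Copeland score.

Citadel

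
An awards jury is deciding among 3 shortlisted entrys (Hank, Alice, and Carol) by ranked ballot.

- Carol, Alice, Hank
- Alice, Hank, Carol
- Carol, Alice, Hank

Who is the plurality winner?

First-place vote totals:
  Hank: 0
  Alice: 1
  Carol: 2
Carol has the most first-place votes.

Carol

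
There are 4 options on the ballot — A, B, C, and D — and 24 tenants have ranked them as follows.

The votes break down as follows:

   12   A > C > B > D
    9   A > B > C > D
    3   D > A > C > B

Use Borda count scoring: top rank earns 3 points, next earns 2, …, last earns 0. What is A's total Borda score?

Borda scores:
  A: 12·3 + 9·3 + 3·2 = 69
  B: 12·1 + 9·2 + 3·0 = 30
  C: 12·2 + 9·1 + 3·1 = 36
  D: 12·0 + 9·0 + 3·3 = 9

69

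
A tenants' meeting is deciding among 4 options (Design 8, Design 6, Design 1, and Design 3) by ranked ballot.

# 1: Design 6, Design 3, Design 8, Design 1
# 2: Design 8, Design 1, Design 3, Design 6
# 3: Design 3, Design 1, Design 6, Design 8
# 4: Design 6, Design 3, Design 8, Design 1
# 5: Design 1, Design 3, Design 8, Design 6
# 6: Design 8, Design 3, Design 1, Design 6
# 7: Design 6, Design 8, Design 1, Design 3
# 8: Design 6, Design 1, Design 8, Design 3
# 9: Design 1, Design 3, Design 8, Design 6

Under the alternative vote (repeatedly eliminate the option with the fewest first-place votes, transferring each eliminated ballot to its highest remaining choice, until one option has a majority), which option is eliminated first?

Round 1: Design 6 4, Design 8 2, Design 1 2, Design 3 1. Design 3 has the fewest and is eliminated.
Round 2: Design 6 4, Design 1 3, Design 8 2. Design 8 has the fewest and is eliminated.
Round 3: Design 1 5, Design 6 4. Design 1 has a majority.

Design 3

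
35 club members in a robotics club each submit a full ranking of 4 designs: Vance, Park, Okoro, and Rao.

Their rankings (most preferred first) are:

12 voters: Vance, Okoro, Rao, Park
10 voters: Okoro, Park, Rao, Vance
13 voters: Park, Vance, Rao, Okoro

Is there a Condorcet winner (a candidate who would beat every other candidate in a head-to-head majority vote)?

No

Head-to-head results (35 voters total):
Vance vs Park: Park wins 23–12.
Vance vs Okoro: Vance wins 25–10.
Vance vs Rao: Vance wins 25–10.
Park vs Okoro: Okoro wins 22–13.
Park vs Rao: Park wins 23–12.
Okoro vs Rao: Okoro wins 22–13.
No candidate beats all others: Vance beats Okoro beats Park beats Vance, a majority cycle.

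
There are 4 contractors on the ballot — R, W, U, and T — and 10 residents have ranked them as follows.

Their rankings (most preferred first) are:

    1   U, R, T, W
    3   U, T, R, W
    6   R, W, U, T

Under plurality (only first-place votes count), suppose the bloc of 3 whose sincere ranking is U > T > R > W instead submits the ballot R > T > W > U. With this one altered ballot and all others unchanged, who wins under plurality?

R

First-place totals with the altered ballot: R 9, W 0, U 1, T 0.
The winner is unchanged: still R.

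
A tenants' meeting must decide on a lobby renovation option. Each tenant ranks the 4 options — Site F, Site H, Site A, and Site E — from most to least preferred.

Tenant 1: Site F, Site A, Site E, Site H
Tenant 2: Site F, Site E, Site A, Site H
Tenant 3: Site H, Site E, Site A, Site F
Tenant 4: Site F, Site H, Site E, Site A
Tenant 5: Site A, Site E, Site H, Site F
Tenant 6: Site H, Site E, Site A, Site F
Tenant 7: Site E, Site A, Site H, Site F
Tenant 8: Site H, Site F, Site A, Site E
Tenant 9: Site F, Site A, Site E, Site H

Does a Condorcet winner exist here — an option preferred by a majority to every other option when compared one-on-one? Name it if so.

Head-to-head results (9 voters total):
Site F vs Site H: Site H wins 5–4.
Site F vs Site A: Site F wins 5–4.
Site F vs Site E: Site F wins 5–4.
Site H vs Site A: Site A wins 5–4.
Site H vs Site E: Site E wins 5–4.
Site A vs Site E: Site E wins 5–4.
No candidate beats all others: Site F beats Site A beats Site H beats Site F, a majority cycle.

No Condorcet winner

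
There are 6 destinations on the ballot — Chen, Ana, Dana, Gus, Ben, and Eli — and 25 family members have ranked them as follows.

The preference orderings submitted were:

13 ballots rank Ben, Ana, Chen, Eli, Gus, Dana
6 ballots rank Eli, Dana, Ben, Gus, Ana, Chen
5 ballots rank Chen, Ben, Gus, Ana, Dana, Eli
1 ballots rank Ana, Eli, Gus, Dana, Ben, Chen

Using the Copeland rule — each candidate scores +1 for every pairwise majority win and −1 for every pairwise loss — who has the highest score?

Pairwise results:
  Chen vs Ana: Ana wins 20–5.
  Chen vs Dana: Chen wins 18–7.
  Chen vs Gus: Chen wins 18–7.
  Chen vs Ben: Ben wins 20–5.
  Chen vs Eli: Chen wins 18–7.
  Ana vs Dana: Ana wins 19–6.
  Ana vs Gus: Ana wins 14–11.
  Ana vs Ben: Ben wins 24–1.
  Ana vs Eli: Ana wins 19–6.
  Dana vs Gus: Gus wins 19–6.
  Dana vs Ben: Ben wins 18–7.
  Dana vs Eli: Eli wins 20–5.
  Gus vs Ben: Ben wins 24–1.
  Gus vs Eli: Eli wins 20–5.
  Ben vs Eli: Ben wins 18–7.
Copeland scores (wins − losses):
  Chen: 3 − 2 = 1
  Ana: 4 − 1 = 3
  Dana: 0 − 5 = -5
  Gus: 1 − 4 = -3
  Ben: 5 − 0 = 5
  Eli: 2 − 3 = -1
Ben has the best Copeland score.

Ben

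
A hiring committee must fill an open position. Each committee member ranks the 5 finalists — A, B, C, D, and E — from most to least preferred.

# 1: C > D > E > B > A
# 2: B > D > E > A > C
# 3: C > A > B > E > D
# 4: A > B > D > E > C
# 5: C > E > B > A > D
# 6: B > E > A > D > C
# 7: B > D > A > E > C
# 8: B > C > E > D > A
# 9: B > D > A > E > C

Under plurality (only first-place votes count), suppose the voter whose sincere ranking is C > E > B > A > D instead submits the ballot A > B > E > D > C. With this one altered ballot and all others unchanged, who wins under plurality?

B

First-place totals with the altered ballot: A 2, B 5, C 2, D 0, E 0.
The winner is unchanged: still B.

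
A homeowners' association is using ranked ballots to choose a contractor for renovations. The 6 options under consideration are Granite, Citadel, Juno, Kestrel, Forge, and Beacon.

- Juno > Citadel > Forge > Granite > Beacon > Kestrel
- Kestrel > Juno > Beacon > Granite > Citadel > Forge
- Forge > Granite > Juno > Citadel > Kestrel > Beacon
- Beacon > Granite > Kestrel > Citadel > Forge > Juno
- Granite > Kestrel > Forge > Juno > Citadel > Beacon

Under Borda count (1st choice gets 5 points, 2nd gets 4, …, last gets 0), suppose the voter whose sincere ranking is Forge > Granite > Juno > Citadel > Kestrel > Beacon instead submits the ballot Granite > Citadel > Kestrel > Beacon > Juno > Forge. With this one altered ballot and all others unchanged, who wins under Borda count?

Granite

Borda totals with the altered ballot: Granite 18, Citadel 12, Juno 12, Kestrel 15, Forge 7, Beacon 11.
The winner is unchanged: still Granite.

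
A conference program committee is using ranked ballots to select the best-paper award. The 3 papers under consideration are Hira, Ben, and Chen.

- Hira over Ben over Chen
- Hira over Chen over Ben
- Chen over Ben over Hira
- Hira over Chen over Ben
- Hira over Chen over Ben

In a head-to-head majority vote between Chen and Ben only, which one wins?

Chen

Ballots ranking Chen above Ben: 4.
Ballots ranking Ben above Chen: 1.
Chen wins the head-to-head, 4–1.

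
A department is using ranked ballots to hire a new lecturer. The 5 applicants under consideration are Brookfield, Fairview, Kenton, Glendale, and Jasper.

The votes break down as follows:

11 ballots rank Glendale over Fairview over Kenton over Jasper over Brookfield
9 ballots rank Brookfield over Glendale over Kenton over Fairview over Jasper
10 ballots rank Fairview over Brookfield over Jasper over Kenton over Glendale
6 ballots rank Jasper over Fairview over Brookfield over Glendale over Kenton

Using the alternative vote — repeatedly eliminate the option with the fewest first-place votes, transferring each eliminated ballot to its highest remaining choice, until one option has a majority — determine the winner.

Glendale

Round 1: Glendale 11, Fairview 10, Brookfield 9, Jasper 6, Kenton 0. Kenton has the fewest and is eliminated.
Round 2: Glendale 11, Fairview 10, Brookfield 9, Jasper 6. Jasper has the fewest and is eliminated.
Round 3: Fairview 16, Glendale 11, Brookfield 9. Brookfield has the fewest and is eliminated.
Round 4: Glendale 20, Fairview 16. Glendale has a majority.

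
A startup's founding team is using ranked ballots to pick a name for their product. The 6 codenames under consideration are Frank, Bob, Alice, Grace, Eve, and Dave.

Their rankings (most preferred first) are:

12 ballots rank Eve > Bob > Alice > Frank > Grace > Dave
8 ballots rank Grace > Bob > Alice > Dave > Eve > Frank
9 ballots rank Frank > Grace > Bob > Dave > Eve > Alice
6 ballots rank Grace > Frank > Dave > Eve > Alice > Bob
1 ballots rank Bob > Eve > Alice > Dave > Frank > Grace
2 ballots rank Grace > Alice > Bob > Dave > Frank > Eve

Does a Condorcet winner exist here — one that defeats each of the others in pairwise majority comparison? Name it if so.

Head-to-head results (38 voters total):
Frank vs Bob: Bob wins 23–15.
Frank vs Alice: Alice wins 23–15.
Frank vs Grace: Frank wins 22–16.
Frank vs Eve: Eve wins 21–17.
Frank vs Dave: Frank wins 27–11.
Bob vs Alice: Bob wins 30–8.
Bob vs Grace: Grace wins 25–13.
Bob vs Eve: Bob wins 20–18.
Bob vs Dave: Bob wins 32–6.
Alice vs Grace: Grace wins 25–13.
Alice vs Eve: Eve wins 28–10.
Alice vs Dave: Alice wins 23–15.
Grace vs Eve: Grace wins 25–13.
Grace vs Dave: Grace wins 37–1.
Eve vs Dave: Dave wins 25–13.
No candidate beats all others: Frank beats Grace beats Bob beats Frank, a majority cycle.

There is no Condorcet winner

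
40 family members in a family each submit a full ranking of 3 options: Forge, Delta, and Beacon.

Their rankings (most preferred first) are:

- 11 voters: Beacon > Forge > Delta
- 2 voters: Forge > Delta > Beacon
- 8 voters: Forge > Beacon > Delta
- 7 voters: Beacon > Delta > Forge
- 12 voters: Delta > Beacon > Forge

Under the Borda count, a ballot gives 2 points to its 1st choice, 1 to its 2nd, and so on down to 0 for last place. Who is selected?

Beacon

Borda scores:
  Forge: 11·1 + 2·2 + 8·2 + 7·0 + 12·0 = 31
  Delta: 11·0 + 2·1 + 8·0 + 7·1 + 12·2 = 33
  Beacon: 11·2 + 2·0 + 8·1 + 7·2 + 12·1 = 56
Beacon has the highest total.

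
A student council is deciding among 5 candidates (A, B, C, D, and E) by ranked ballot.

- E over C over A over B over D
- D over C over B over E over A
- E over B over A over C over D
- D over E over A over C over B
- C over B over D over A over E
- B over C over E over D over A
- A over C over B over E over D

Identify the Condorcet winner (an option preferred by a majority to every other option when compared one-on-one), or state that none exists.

C

Head-to-head results (7 voters total):
A vs B: B wins 4–3.
A vs C: C wins 4–3.
A vs D: D wins 4–3.
A vs E: E wins 5–2.
B vs C: C wins 5–2.
B vs D: B wins 5–2.
B vs E: B wins 4–3.
C vs D: C wins 5–2.
C vs E: C wins 4–3.
D vs E: E wins 4–3.
C beats each rival — A (4–3), B (5–2), D (5–2), E (4–3) — so C is the Condorcet winner.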